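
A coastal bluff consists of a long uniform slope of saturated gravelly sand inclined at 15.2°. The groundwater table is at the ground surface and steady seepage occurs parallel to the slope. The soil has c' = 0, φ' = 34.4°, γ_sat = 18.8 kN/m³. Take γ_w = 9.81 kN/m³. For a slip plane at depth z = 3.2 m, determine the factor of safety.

With seepage parallel to the slope and the water table at the surface, the effective normal stress on the slip plane uses the buoyant unit weight γ' = γ_sat − γ_w while the driving shear stress uses γ_sat:
FS = [c' + γ' z cos²β tanφ'] / [γ_sat z sinβ cosβ]
(For c' = 0 this reduces to FS = (γ'/γ_sat)·tanφ'/tanβ.)
γ' = 18.8 − 9.81 = 8.99 kN/m³
Numerator = 0.0 + 8.99·3.2·cos²15.2°·tan34.4° = 0.0 + 8.99·3.2·0.9313·0.6847 = 18.344 kPa
Denominator = 18.8·3.2·sin15.2°·cos15.2° = 18.8·3.2·0.2622·0.9650 = 15.221 kPa
FS = 18.344 / 15.221 = 1.205

FS = 1.21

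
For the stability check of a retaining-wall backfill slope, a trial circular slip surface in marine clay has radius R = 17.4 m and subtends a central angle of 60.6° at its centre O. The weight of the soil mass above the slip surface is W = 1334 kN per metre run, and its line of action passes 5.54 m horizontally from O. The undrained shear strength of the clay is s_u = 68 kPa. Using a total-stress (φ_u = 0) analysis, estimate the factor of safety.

FS = 2.95

Taking moments about the centre O, the resisting moment is provided by the undrained shear strength acting along the arc:
Arc length L_a = R·θ = 17.4·(60.6°·π/180) = 17.4·1.0577 = 18.40 m
M_R = s_u·L_a·R = 68·18.40·17.4 = 21775.0 kN·m/m
M_D = W·d = 1334·5.54 = 7390.4 kN·m/m
FS = M_R / M_D = 21775.0 / 7390.4 = 2.946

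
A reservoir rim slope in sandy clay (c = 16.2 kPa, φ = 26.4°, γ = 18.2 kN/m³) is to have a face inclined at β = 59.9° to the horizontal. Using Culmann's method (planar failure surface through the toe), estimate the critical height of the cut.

H_c = 16.61 m

Culmann's analysis gives the critical failure plane at α_cr = (β + φ)/2 = (59.9 + 26.4)/2 = 43.1°, and the critical height
H_c = (4c/γ) · sinβ cosφ / [1 − cos(β − φ)]
    = (4·16.2/18.2) · sin59.9°·cos26.4° / [1 − cos(33.5°)]
    = 3.560 · 0.8652·0.8957 / [1 − 0.8339]
    = 3.560 · 0.7749 / 0.1661
    = 16.61 m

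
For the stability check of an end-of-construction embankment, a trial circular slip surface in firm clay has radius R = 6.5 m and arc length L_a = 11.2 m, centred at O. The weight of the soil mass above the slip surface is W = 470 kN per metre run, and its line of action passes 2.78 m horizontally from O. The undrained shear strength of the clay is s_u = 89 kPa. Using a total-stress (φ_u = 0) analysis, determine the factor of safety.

FS = 4.96

Taking moments about the centre O, the resisting moment is provided by the undrained shear strength acting along the arc:
M_R = s_u·L_a·R = 89·11.20·6.5 = 6479.2 kN·m/m
M_D = W·d = 470·2.78 = 1306.6 kN·m/m
FS = M_R / M_D = 6479.2 / 1306.6 = 4.959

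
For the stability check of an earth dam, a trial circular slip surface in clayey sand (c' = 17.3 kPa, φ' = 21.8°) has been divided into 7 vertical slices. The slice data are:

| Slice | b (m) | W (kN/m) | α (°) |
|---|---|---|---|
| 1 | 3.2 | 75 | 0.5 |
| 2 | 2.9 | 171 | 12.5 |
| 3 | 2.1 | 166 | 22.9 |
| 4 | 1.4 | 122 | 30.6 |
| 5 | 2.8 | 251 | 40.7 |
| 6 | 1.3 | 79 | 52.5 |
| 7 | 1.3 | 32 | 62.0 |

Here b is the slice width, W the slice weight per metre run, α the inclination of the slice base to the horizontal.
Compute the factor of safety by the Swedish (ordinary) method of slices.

FS = 1.49

Ordinary method of slices: FS = Σ[c'·Δl_i + (W_i cosα_i)·tanφ'] / Σ W_i sinα_i, with Δl_i = b_i / cosα_i.
Slice 1: Δl = 3.2/cos0.5° = 3.200 m; N'_1 = 75·cos0.5° = 75.0; c'Δl = 55.36; W sinα = 0.7
Slice 2: Δl = 2.9/cos12.5° = 2.970 m; N'_2 = 171·cos12.5° = 166.9; c'Δl = 51.39; W sinα = 37.0
Slice 3: Δl = 2.1/cos22.9° = 2.280 m; N'_3 = 166·cos22.9° = 152.9; c'Δl = 39.44; W sinα = 64.6
Slice 4: Δl = 1.4/cos30.6° = 1.627 m; N'_4 = 122·cos30.6° = 105.0; c'Δl = 28.14; W sinα = 62.1
Slice 5: Δl = 2.8/cos40.7° = 3.693 m; N'_5 = 251·cos40.7° = 190.3; c'Δl = 63.89; W sinα = 163.7
Slice 6: Δl = 1.3/cos52.5° = 2.135 m; N'_6 = 79·cos52.5° = 48.1; c'Δl = 36.94; W sinα = 62.7
Slice 7: Δl = 1.3/cos62.0° = 2.769 m; N'_7 = 32·cos62.0° = 15.0; c'Δl = 47.90; W sinα = 28.3
Σc'Δl = 323.1 kN/m; ΣN' = 753.3 kN/m; ΣW sinα = 419.0 kN/m
Resisting = 323.1 + 753.3·tan21.8° = 323.1 + 301.3 = 624.4 kN/m
FS = 624.4 / 419.0 = 1.490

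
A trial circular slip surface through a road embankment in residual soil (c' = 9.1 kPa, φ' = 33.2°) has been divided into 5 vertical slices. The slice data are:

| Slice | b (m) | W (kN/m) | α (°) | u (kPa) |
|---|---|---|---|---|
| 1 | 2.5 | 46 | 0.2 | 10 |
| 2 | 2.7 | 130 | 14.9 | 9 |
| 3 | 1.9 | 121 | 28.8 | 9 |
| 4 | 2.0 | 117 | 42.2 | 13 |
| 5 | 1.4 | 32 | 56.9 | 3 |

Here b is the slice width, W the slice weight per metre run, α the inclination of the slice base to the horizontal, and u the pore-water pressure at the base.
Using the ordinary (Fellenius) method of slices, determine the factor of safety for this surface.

FS = 1.48

Ordinary method of slices: FS = Σ[c'·Δl_i + (W_i cosα_i − u_i·Δl_i)·tanφ'] / Σ W_i sinα_i, with Δl_i = b_i / cosα_i.
Slice 1: Δl = 2.5/cos0.2° = 2.500 m; N'_1 = 46·cos0.2° − 10·2.500 = 21.0; c'Δl = 22.75; W sinα = 0.2
Slice 2: Δl = 2.7/cos14.9° = 2.794 m; N'_2 = 130·cos14.9° − 9·2.794 = 100.5; c'Δl = 25.42; W sinα = 33.4
Slice 3: Δl = 1.9/cos28.8° = 2.168 m; N'_3 = 121·cos28.8° − 9·2.168 = 86.5; c'Δl = 19.73; W sinα = 58.3
Slice 4: Δl = 2.0/cos42.2° = 2.700 m; N'_4 = 117·cos42.2° − 13·2.700 = 51.6; c'Δl = 24.57; W sinα = 78.6
Slice 5: Δl = 1.4/cos56.9° = 2.564 m; N'_5 = 32·cos56.9° − 3·2.564 = 9.8; c'Δl = 23.33; W sinα = 26.8
Σc'Δl = 115.8 kN/m; ΣN' = 269.4 kN/m; ΣW sinα = 197.3 kN/m
Resisting = 115.8 + 269.4·tan33.2° = 115.8 + 176.3 = 292.1 kN/m
FS = 292.1 / 197.3 = 1.480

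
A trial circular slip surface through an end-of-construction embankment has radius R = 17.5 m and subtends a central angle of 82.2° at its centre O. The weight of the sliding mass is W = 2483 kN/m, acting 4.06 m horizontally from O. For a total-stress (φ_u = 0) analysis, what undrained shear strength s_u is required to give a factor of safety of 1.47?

FS = s_u·L_a·R / (W·d), so s_u = FS·W·d / (L_a·R).
Arc length L_a = R·θ = 17.5·(82.2°·π/180) = 17.5·1.4347 = 25.11 m
s_u = 1.47·2483·4.06 / (25.11·17.5) = 14819.0 / 439.36 = 33.73 kPa

s_u = 33.7 kPa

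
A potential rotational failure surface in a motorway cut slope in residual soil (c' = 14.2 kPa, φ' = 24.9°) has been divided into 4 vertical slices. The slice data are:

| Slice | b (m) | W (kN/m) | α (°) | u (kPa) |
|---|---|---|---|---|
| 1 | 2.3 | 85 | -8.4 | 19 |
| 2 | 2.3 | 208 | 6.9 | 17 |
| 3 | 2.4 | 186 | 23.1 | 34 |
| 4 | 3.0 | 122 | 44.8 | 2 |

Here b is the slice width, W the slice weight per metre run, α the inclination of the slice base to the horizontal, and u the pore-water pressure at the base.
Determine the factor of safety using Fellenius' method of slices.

Ordinary method of slices: FS = Σ[c'·Δl_i + (W_i cosα_i − u_i·Δl_i)·tanφ'] / Σ W_i sinα_i, with Δl_i = b_i / cosα_i.
Slice 1: Δl = 2.3/cos(-8.4°) = 2.325 m; N'_1 = 85·cos(-8.4°) − 19·2.325 = 39.9; c'Δl = 33.01; W sinα = -12.4
Slice 2: Δl = 2.3/cos6.9° = 2.317 m; N'_2 = 208·cos6.9° − 17·2.317 = 167.1; c'Δl = 32.90; W sinα = 25.0
Slice 3: Δl = 2.4/cos23.1° = 2.609 m; N'_3 = 186·cos23.1° − 34·2.609 = 82.4; c'Δl = 37.05; W sinα = 73.0
Slice 4: Δl = 3.0/cos44.8° = 4.228 m; N'_4 = 122·cos44.8° − 2·4.228 = 78.1; c'Δl = 60.04; W sinα = 86.0
Σc'Δl = 163.0 kN/m; ΣN' = 367.5 kN/m; ΣW sinα = 171.5 kN/m
Resisting = 163.0 + 367.5·tan24.9° = 163.0 + 170.6 = 333.6 kN/m
FS = 333.6 / 171.5 = 1.945

FS = 1.95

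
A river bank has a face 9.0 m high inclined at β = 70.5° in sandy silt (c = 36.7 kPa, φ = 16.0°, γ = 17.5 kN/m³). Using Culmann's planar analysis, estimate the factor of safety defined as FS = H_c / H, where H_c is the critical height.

FS = 2.01

H_c = (4c/γ) · sinβ cosφ / [1 − cos(β − φ)]
    = (4·36.7/17.5) · sin70.5°·cos16.0° / [1 − cos54.5°]
    = 8.389 · 0.9061 / 0.4193 = 18.13 m
FS = H_c / H = 18.13 / 9.0 = 2.014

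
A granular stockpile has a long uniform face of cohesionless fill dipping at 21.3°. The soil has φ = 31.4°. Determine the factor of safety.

FS = 1.57

For a dry cohesionless infinite slope the factor of safety is FS = tanφ / tanβ.
FS = tan31.4° / tan21.3° = 0.6104 / 0.3899 = 1.566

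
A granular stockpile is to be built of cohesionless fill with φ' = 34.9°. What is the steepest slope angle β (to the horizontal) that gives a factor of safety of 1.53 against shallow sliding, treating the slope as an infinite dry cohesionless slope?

For an infinite dry cohesionless slope FS = tanφ'/tanβ, so tanβ = tanφ' / FS.
tanβ = tan34.9° / 1.53 = 0.6976 / 1.53 = 0.4560
β = arctan(0.4560) = 24.51°

β = 24.5°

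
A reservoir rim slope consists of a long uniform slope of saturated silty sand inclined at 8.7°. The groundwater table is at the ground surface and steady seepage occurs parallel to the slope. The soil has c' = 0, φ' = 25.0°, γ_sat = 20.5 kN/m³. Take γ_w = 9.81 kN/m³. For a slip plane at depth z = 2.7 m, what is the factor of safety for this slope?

FS = 1.59

With seepage parallel to the slope and the water table at the surface, the effective normal stress on the slip plane uses the buoyant unit weight γ' = γ_sat − γ_w while the driving shear stress uses γ_sat:
FS = [c' + γ' z cos²β tanφ'] / [γ_sat z sinβ cosβ]
(For c' = 0 this reduces to FS = (γ'/γ_sat)·tanφ'/tanβ.)
γ' = 20.5 − 9.81 = 10.69 kN/m³
Numerator = 0.0 + 10.69·2.7·cos²8.7°·tan25.0° = 0.0 + 10.69·2.7·0.9771·0.4663 = 13.151 kPa
Denominator = 20.5·2.7·sin8.7°·cos8.7° = 20.5·2.7·0.1513·0.9885 = 8.276 kPa
FS = 13.151 / 8.276 = 1.589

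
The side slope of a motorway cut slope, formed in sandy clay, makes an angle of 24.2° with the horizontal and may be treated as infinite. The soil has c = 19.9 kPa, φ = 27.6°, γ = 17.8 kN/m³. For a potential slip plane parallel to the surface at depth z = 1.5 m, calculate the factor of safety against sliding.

FS = 3.16

For an infinite slope with a slip plane parallel to the surface (no pore pressure): FS = [c + γz cos²β tanφ] / [γz sinβ cosβ].
γz = 17.8·1.5 = 26.70 kN/m²
Numerator = 19.9 + 26.70·cos²24.2°·tan27.6° = 19.9 + 26.70·0.8320·0.5228 = 31.513 kPa
Denominator = 26.70·sin24.2°·cos24.2° = 26.70·0.4099·0.9121 = 9.983 kPa
FS = 31.513 / 9.983 = 3.157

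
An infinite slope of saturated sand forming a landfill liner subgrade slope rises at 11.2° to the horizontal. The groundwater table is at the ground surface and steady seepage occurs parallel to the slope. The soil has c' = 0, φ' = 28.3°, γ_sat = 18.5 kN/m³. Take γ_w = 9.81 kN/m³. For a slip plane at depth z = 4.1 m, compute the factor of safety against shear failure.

FS = 1.28

With seepage parallel to the slope and the water table at the surface, the effective normal stress on the slip plane uses the buoyant unit weight γ' = γ_sat − γ_w while the driving shear stress uses γ_sat:
FS = [c' + γ' z cos²β tanφ'] / [γ_sat z sinβ cosβ]
(For c' = 0 this reduces to FS = (γ'/γ_sat)·tanφ'/tanβ.)
γ' = 18.5 − 9.81 = 8.69 kN/m³
Numerator = 0.0 + 8.69·4.1·cos²11.2°·tan28.3° = 0.0 + 8.69·4.1·0.9623·0.5384 = 18.460 kPa
Denominator = 18.5·4.1·sin11.2°·cos11.2° = 18.5·4.1·0.1942·0.9810 = 14.452 kPa
FS = 18.460 / 14.452 = 1.277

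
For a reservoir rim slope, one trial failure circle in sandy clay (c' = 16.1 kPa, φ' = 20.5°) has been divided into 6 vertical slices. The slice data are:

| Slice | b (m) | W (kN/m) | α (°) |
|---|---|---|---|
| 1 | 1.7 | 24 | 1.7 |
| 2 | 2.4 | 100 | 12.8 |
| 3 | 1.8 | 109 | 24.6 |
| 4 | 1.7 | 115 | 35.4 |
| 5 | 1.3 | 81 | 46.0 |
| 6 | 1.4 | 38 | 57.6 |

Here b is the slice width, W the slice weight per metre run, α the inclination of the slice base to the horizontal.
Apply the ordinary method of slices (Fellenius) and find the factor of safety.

Ordinary method of slices: FS = Σ[c'·Δl_i + (W_i cosα_i)·tanφ'] / Σ W_i sinα_i, with Δl_i = b_i / cosα_i.
Slice 1: Δl = 1.7/cos1.7° = 1.701 m; N'_1 = 24·cos1.7° = 24.0; c'Δl = 27.38; W sinα = 0.7
Slice 2: Δl = 2.4/cos12.8° = 2.461 m; N'_2 = 100·cos12.8° = 97.5; c'Δl = 39.62; W sinα = 22.2
Slice 3: Δl = 1.8/cos24.6° = 1.980 m; N'_3 = 109·cos24.6° = 99.1; c'Δl = 31.87; W sinα = 45.4
Slice 4: Δl = 1.7/cos35.4° = 2.086 m; N'_4 = 115·cos35.4° = 93.7; c'Δl = 33.58; W sinα = 66.6
Slice 5: Δl = 1.3/cos46.0° = 1.871 m; N'_5 = 81·cos46.0° = 56.3; c'Δl = 30.13; W sinα = 58.3
Slice 6: Δl = 1.4/cos57.6° = 2.613 m; N'_6 = 38·cos57.6° = 20.4; c'Δl = 42.07; W sinα = 32.1
Σc'Δl = 204.7 kN/m; ΣN' = 391.0 kN/m; ΣW sinα = 225.2 kN/m
Resisting = 204.7 + 391.0·tan20.5° = 204.7 + 146.2 = 350.8 kN/m
FS = 350.8 / 225.2 = 1.558

FS = 1.56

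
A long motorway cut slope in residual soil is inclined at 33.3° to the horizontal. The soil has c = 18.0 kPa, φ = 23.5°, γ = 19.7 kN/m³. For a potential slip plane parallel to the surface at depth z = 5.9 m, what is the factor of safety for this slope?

For an infinite slope with a slip plane parallel to the surface (no pore pressure): FS = [c + γz cos²β tanφ] / [γz sinβ cosβ].
γz = 19.7·5.9 = 116.23 kN/m²
Numerator = 18.0 + 116.23·cos²33.3°·tan23.5° = 18.0 + 116.23·0.6986·0.4348 = 53.305 kPa
Denominator = 116.23·sin33.3°·cos33.3° = 116.23·0.5490·0.8358 = 53.335 kPa
FS = 53.305 / 53.335 = 0.999

FS = 1.00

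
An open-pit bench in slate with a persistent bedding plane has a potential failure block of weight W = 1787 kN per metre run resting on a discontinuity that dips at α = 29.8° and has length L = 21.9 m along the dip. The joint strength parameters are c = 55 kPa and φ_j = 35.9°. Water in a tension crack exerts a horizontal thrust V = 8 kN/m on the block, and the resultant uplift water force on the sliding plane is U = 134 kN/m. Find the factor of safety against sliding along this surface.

FS = 2.49

Resolving the block weight along and normal to the plane and applying the Mohr–Coulomb strength on the joint:
N' = W cosα − U − V sinα = 1787·cos29.8° − 134 − 8·sin29.8° = 1412.7 kN/m
Driving force T = W sinα + V cosα = 1787·sin29.8° + 8·cos29.8° = 895.0 kN/m
Resisting force R = c·L + N'·tanφ_j = 55·21.9 + 1412.7·tan35.9° = 1204.5 + 1022.6 = 2227.1 kN/m
FS = R / T = 2227.1 / 895.0 = 2.488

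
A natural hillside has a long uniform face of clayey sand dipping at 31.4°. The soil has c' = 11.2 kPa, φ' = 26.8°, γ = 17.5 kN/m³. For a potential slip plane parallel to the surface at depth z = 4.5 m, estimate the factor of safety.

FS = 1.15

For an infinite slope with a slip plane parallel to the surface (no pore pressure): FS = [c' + γz cos²β tanφ'] / [γz sinβ cosβ].
γz = 17.5·4.5 = 78.75 kN/m²
Numerator = 11.2 + 78.75·cos²31.4°·tan26.8° = 11.2 + 78.75·0.7285·0.5051 = 40.181 kPa
Denominator = 78.75·sin31.4°·cos31.4° = 78.75·0.5210·0.8536 = 35.021 kPa
FS = 40.181 / 35.021 = 1.147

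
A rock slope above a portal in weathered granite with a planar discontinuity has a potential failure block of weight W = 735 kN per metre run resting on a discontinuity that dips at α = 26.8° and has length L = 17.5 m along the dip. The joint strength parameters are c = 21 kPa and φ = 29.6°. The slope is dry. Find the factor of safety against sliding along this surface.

Resolving the block weight along and normal to the plane and applying the Mohr–Coulomb strength on the joint:
N' = W cosα = 735·cos26.8° = 656.1 kN/m
Driving force T = W sinα = 735·sin26.8° = 331.4 kN/m
Resisting force R = c·L + N'·tanφ = 21·17.5 + 656.1·tan29.6° = 367.5 + 372.7 = 740.2 kN/m
FS = R / T = 740.2 / 331.4 = 2.234

FS = 2.23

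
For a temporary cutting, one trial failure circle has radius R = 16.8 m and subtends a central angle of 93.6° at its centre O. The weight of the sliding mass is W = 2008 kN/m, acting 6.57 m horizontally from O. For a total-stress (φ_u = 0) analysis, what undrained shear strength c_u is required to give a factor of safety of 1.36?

FS = c_u·L_a·R / (W·d), so c_u = FS·W·d / (L_a·R).
Arc length L_a = R·θ = 16.8·(93.6°·π/180) = 16.8·1.6336 = 27.44 m
c_u = 1.36·2008·6.57 / (27.44·16.8) = 17941.9 / 461.08 = 38.91 kPa

c_u = 38.9 kPa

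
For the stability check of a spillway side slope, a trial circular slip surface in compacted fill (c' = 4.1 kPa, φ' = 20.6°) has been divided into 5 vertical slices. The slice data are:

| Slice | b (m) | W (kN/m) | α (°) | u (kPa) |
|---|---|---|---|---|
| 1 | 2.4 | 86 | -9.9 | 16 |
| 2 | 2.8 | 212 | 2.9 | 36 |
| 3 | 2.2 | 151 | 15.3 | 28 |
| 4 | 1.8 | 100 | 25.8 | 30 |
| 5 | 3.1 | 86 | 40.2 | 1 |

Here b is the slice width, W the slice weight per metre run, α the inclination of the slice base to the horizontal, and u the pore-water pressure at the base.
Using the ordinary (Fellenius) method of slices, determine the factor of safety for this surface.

Ordinary method of slices: FS = Σ[c'·Δl_i + (W_i cosα_i − u_i·Δl_i)·tanφ'] / Σ W_i sinα_i, with Δl_i = b_i / cosα_i.
Slice 1: Δl = 2.4/cos(-9.9°) = 2.436 m; N'_1 = 86·cos(-9.9°) − 16·2.436 = 45.7; c'Δl = 9.99; W sinα = -14.8
Slice 2: Δl = 2.8/cos2.9° = 2.804 m; N'_2 = 212·cos2.9° − 36·2.804 = 110.8; c'Δl = 11.49; W sinα = 10.7
Slice 3: Δl = 2.2/cos15.3° = 2.281 m; N'_3 = 151·cos15.3° − 28·2.281 = 81.8; c'Δl = 9.35; W sinα = 39.8
Slice 4: Δl = 1.8/cos25.8° = 1.999 m; N'_4 = 100·cos25.8° − 30·1.999 = 30.1; c'Δl = 8.20; W sinα = 43.5
Slice 5: Δl = 3.1/cos40.2° = 4.059 m; N'_5 = 86·cos40.2° − 1·4.059 = 61.6; c'Δl = 16.64; W sinα = 55.5
Σc'Δl = 55.7 kN/m; ΣN' = 330.0 kN/m; ΣW sinα = 134.8 kN/m
Resisting = 55.7 + 330.0·tan20.6° = 55.7 + 124.0 = 179.7 kN/m
FS = 179.7 / 134.8 = 1.333

FS = 1.33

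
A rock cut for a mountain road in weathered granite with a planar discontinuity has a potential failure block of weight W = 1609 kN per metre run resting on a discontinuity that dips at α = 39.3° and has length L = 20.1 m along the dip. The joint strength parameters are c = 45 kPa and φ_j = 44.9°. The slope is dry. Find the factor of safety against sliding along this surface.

Resolving the block weight along and normal to the plane and applying the Mohr–Coulomb strength on the joint:
N' = W cosα = 1609·cos39.3° = 1245.1 kN/m
Driving force T = W sinα = 1609·sin39.3° = 1019.1 kN/m
Resisting force R = c·L + N'·tanφ_j = 45·20.1 + 1245.1·tan44.9° = 904.5 + 1240.8 = 2145.3 kN/m
FS = R / T = 2145.3 / 1019.1 = 2.105

FS = 2.11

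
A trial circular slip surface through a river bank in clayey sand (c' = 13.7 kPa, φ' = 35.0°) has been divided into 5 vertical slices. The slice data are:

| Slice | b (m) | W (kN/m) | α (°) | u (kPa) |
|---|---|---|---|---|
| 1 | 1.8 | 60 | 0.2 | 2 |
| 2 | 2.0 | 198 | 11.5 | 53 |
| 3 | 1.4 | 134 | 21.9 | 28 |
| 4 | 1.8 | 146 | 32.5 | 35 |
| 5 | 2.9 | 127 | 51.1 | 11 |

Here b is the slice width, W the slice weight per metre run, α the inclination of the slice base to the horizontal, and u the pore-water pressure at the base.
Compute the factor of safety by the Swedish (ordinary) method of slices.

Ordinary method of slices: FS = Σ[c'·Δl_i + (W_i cosα_i − u_i·Δl_i)·tanφ'] / Σ W_i sinα_i, with Δl_i = b_i / cosα_i.
Slice 1: Δl = 1.8/cos0.2° = 1.800 m; N'_1 = 60·cos0.2° − 2·1.800 = 56.4; c'Δl = 24.66; W sinα = 0.2
Slice 2: Δl = 2.0/cos11.5° = 2.041 m; N'_2 = 198·cos11.5° − 53·2.041 = 85.9; c'Δl = 27.96; W sinα = 39.5
Slice 3: Δl = 1.4/cos21.9° = 1.509 m; N'_3 = 134·cos21.9° − 28·1.509 = 82.1; c'Δl = 20.67; W sinα = 50.0
Slice 4: Δl = 1.8/cos32.5° = 2.134 m; N'_4 = 146·cos32.5° − 35·2.134 = 48.4; c'Δl = 29.24; W sinα = 78.4
Slice 5: Δl = 2.9/cos51.1° = 4.618 m; N'_5 = 127·cos51.1° − 11·4.618 = 29.0; c'Δl = 63.27; W sinα = 98.8
Σc'Δl = 165.8 kN/m; ΣN' = 301.7 kN/m; ΣW sinα = 266.9 kN/m
Resisting = 165.8 + 301.7·tan35.0° = 165.8 + 211.3 = 377.1 kN/m
FS = 377.1 / 266.9 = 1.413

FS = 1.41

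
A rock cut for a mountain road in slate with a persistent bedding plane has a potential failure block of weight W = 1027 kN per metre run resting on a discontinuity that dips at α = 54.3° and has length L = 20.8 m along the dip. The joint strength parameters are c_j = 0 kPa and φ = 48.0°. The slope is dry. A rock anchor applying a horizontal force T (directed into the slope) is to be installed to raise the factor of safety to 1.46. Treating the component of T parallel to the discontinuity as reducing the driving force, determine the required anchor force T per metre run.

Resolving forces along and normal to the sliding plane, with the horizontal anchor force T adding T·sinα to the effective normal force and T·cosα acting up the plane against the driving force:
FS = [c_jL + (W cosα + T sinα) tanφ] / [W sinα − T cosα]
Without the anchor: N' = 599.3 kN/m, driving T_d = 834.0 kN/m, resisting R = 0·20.8 + 599.3·tan48.0° = 665.6 kN/m, FS = 0.80.
Setting FS = 1.46 and solving for T:
1.46·(834.0 − T cos54.3°) = 665.6 + T sin54.3°·tan48.0°
T·(sin54.3°·tan48.0° + 1.46·cos54.3°) = 1.46·834.0 − 665.6
T·(0.8121·1.1106 + 1.46·0.5835) = 1217.7 − 665.6 = 552.1
T·1.7539 = 552.1
T = 314.8 kN/m

T = 315 kN/m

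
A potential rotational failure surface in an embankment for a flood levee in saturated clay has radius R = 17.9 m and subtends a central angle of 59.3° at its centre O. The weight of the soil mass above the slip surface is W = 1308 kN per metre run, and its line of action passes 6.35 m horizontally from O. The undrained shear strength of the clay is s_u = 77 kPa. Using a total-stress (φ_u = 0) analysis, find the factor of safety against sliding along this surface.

Taking moments about the centre O, the resisting moment is provided by the undrained shear strength acting along the arc:
Arc length L_a = R·θ = 17.9·(59.3°·π/180) = 17.9·1.0350 = 18.53 m
M_R = s_u·L_a·R = 77·18.53·17.9 = 25534.6 kN·m/m
M_D = W·d = 1308·6.35 = 8305.8 kN·m/m
FS = M_R / M_D = 25534.6 / 8305.8 = 3.074

FS = 3.07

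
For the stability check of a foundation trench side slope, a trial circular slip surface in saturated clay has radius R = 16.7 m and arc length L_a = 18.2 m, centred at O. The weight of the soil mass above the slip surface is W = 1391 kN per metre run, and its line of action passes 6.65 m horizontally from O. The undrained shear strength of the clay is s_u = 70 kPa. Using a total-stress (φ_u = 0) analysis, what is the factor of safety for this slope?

Taking moments about the centre O, the resisting moment is provided by the undrained shear strength acting along the arc:
M_R = s_u·L_a·R = 70·18.20·16.7 = 21275.8 kN·m/m
M_D = W·d = 1391·6.65 = 9250.1 kN·m/m
FS = M_R / M_D = 21275.8 / 9250.1 = 2.300

FS = 2.30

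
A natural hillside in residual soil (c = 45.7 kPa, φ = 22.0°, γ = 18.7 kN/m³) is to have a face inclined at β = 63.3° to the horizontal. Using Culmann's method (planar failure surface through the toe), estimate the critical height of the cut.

H_c = 32.55 m

Culmann's analysis gives the critical failure plane at α_cr = (β + φ)/2 = (63.3 + 22.0)/2 = 42.6°, and the critical height
H_c = (4c/γ) · sinβ cosφ / [1 − cos(β − φ)]
    = (4·45.7/18.7) · sin63.3°·cos22.0° / [1 − cos(41.3°)]
    = 9.775 · 0.8934·0.9272 / [1 − 0.7513]
    = 9.775 · 0.8283 / 0.2487
    = 32.55 m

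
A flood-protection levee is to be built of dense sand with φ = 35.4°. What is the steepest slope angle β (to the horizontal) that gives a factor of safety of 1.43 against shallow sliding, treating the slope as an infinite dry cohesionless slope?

β = 26.4°

For an infinite dry cohesionless slope FS = tanφ/tanβ, so tanβ = tanφ / FS.
tanβ = tan35.4° / 1.43 = 0.7107 / 1.43 = 0.4970
β = arctan(0.4970) = 26.43°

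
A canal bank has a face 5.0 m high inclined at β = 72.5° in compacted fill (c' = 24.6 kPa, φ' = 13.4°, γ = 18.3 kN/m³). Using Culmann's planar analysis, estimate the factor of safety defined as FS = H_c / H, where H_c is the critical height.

H_c = (4c'/γ) · sinβ cosφ' / [1 − cos(β − φ')]
    = (4·24.6/18.3) · sin72.5°·cos13.4° / [1 − cos59.1°]
    = 5.377 · 0.9278 / 0.4865 = 10.25 m
FS = H_c / H = 10.25 / 5.0 = 2.051

FS = 2.05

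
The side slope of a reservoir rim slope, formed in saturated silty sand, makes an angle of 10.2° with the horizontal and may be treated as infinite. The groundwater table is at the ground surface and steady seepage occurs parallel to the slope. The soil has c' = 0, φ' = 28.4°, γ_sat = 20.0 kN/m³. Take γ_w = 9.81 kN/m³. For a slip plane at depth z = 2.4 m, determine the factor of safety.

With seepage parallel to the slope and the water table at the surface, the effective normal stress on the slip plane uses the buoyant unit weight γ' = γ_sat − γ_w while the driving shear stress uses γ_sat:
FS = [c' + γ' z cos²β tanφ'] / [γ_sat z sinβ cosβ]
(For c' = 0 this reduces to FS = (γ'/γ_sat)·tanφ'/tanβ.)
γ' = 20.0 − 9.81 = 10.19 kN/m³
Numerator = 0.0 + 10.19·2.4·cos²10.2°·tan28.4° = 0.0 + 10.19·2.4·0.9686·0.5407 = 12.809 kPa
Denominator = 20.0·2.4·sin10.2°·cos10.2° = 20.0·2.4·0.1771·0.9842 = 8.366 kPa
FS = 12.809 / 8.366 = 1.531

FS = 1.53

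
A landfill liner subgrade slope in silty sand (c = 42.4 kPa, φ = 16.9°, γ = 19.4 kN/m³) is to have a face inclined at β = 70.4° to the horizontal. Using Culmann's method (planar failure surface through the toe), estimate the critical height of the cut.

Culmann's analysis gives the critical failure plane at α_cr = (β + φ)/2 = (70.4 + 16.9)/2 = 43.7°, and the critical height
H_c = (4c/γ) · sinβ cosφ / [1 − cos(β − φ)]
    = (4·42.4/19.4) · sin70.4°·cos16.9° / [1 − cos(53.5°)]
    = 8.742 · 0.9421·0.9568 / [1 − 0.5948]
    = 8.742 · 0.9014 / 0.4052
    = 19.45 m

H_c = 19.45 m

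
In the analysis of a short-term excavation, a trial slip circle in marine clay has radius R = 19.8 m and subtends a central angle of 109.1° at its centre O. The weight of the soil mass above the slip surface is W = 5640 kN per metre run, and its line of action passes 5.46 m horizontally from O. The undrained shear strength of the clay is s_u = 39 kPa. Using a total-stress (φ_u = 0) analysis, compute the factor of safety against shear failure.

FS = 0.95

Taking moments about the centre O, the resisting moment is provided by the undrained shear strength acting along the arc:
Arc length L_a = R·θ = 19.8·(109.1°·π/180) = 19.8·1.9042 = 37.70 m
M_R = s_u·L_a·R = 39·37.70·19.8 = 29113.7 kN·m/m
M_D = W·d = 5640·5.46 = 30794.4 kN·m/m
FS = M_R / M_D = 29113.7 / 30794.4 = 0.945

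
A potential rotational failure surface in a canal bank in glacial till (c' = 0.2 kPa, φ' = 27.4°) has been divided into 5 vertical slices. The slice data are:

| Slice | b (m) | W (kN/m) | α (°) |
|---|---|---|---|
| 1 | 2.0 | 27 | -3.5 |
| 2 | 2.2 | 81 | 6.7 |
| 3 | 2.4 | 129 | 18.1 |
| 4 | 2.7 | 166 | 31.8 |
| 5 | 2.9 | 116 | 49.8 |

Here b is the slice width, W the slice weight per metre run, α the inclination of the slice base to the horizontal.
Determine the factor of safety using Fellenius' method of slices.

Ordinary method of slices: FS = Σ[c'·Δl_i + (W_i cosα_i)·tanφ'] / Σ W_i sinα_i, with Δl_i = b_i / cosα_i.
Slice 1: Δl = 2.0/cos(-3.5°) = 2.004 m; N'_1 = 27·cos(-3.5°) = 26.9; c'Δl = 0.40; W sinα = -1.6
Slice 2: Δl = 2.2/cos6.7° = 2.215 m; N'_2 = 81·cos6.7° = 80.4; c'Δl = 0.44; W sinα = 9.5
Slice 3: Δl = 2.4/cos18.1° = 2.525 m; N'_3 = 129·cos18.1° = 122.6; c'Δl = 0.50; W sinα = 40.1
Slice 4: Δl = 2.7/cos31.8° = 3.177 m; N'_4 = 166·cos31.8° = 141.1; c'Δl = 0.64; W sinα = 87.5
Slice 5: Δl = 2.9/cos49.8° = 4.493 m; N'_5 = 116·cos49.8° = 74.9; c'Δl = 0.90; W sinα = 88.6
Σc'Δl = 2.9 kN/m; ΣN' = 446.0 kN/m; ΣW sinα = 224.0 kN/m
Resisting = 2.9 + 446.0·tan27.4° = 2.9 + 231.2 = 234.1 kN/m
FS = 234.1 / 224.0 = 1.045

FS = 1.05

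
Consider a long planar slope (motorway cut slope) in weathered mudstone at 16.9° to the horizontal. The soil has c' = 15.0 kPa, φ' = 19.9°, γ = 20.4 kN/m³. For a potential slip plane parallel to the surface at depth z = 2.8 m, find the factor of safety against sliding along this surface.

For an infinite slope with a slip plane parallel to the surface (no pore pressure): FS = [c' + γz cos²β tanφ'] / [γz sinβ cosβ].
γz = 20.4·2.8 = 57.12 kN/m²
Numerator = 15.0 + 57.12·cos²16.9°·tan19.9° = 15.0 + 57.12·0.9155·0.3620 = 33.930 kPa
Denominator = 57.12·sin16.9°·cos16.9° = 57.12·0.2907·0.9568 = 15.888 kPa
FS = 33.930 / 15.888 = 2.136

FS = 2.14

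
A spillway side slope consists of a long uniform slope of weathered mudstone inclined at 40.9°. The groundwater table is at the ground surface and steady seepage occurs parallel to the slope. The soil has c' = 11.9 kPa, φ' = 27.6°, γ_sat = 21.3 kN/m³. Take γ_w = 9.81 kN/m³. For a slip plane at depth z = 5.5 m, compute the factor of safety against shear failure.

With seepage parallel to the slope and the water table at the surface, the effective normal stress on the slip plane uses the buoyant unit weight γ' = γ_sat − γ_w while the driving shear stress uses γ_sat:
FS = [c' + γ' z cos²β tanφ'] / [γ_sat z sinβ cosβ]
γ' = 21.3 − 9.81 = 11.49 kN/m³
Numerator = 11.9 + 11.49·5.5·cos²40.9°·tan27.6° = 11.9 + 11.49·5.5·0.5713·0.5228 = 30.775 kPa
Denominator = 21.3·5.5·sin40.9°·cos40.9° = 21.3·5.5·0.6547·0.7559 = 57.976 kPa
FS = 30.775 / 57.976 = 0.531

FS = 0.53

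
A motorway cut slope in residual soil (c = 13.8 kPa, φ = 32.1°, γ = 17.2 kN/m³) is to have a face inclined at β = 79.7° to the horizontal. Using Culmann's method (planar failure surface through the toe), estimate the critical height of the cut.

Culmann's analysis gives the critical failure plane at α_cr = (β + φ)/2 = (79.7 + 32.1)/2 = 55.9°, and the critical height
H_c = (4c/γ) · sinβ cosφ / [1 − cos(β − φ)]
    = (4·13.8/17.2) · sin79.7°·cos32.1° / [1 − cos(47.6°)]
    = 3.209 · 0.9839·0.8471 / [1 − 0.6743]
    = 3.209 · 0.8335 / 0.3257
    = 8.21 m

H_c = 8.21 m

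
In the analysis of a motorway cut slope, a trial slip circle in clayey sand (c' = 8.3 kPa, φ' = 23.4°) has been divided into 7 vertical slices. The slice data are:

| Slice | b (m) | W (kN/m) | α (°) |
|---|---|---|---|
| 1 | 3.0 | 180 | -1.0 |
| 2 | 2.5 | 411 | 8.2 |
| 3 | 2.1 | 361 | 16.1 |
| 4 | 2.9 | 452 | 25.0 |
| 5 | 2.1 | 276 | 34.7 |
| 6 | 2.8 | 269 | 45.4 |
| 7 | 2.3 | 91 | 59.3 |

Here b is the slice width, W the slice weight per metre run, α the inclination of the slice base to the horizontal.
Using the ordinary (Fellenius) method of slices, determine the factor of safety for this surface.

Ordinary method of slices: FS = Σ[c'·Δl_i + (W_i cosα_i)·tanφ'] / Σ W_i sinα_i, with Δl_i = b_i / cosα_i.
Slice 1: Δl = 3.0/cos(-1.0°) = 3.000 m; N'_1 = 180·cos(-1.0°) = 180.0; c'Δl = 24.90; W sinα = -3.1
Slice 2: Δl = 2.5/cos8.2° = 2.526 m; N'_2 = 411·cos8.2° = 406.8; c'Δl = 20.96; W sinα = 58.6
Slice 3: Δl = 2.1/cos16.1° = 2.186 m; N'_3 = 361·cos16.1° = 346.8; c'Δl = 18.14; W sinα = 100.1
Slice 4: Δl = 2.9/cos25.0° = 3.200 m; N'_4 = 452·cos25.0° = 409.7; c'Δl = 26.56; W sinα = 191.0
Slice 5: Δl = 2.1/cos34.7° = 2.554 m; N'_5 = 276·cos34.7° = 226.9; c'Δl = 21.20; W sinα = 157.1
Slice 6: Δl = 2.8/cos45.4° = 3.988 m; N'_6 = 269·cos45.4° = 188.9; c'Δl = 33.10; W sinα = 191.5
Slice 7: Δl = 2.3/cos59.3° = 4.505 m; N'_7 = 91·cos59.3° = 46.5; c'Δl = 37.39; W sinα = 78.2
Σc'Δl = 182.3 kN/m; ΣN' = 1805.5 kN/m; ΣW sinα = 773.5 kN/m
Resisting = 182.3 + 1805.5·tan23.4° = 182.3 + 781.3 = 963.6 kN/m
FS = 963.6 / 773.5 = 1.246

FS = 1.25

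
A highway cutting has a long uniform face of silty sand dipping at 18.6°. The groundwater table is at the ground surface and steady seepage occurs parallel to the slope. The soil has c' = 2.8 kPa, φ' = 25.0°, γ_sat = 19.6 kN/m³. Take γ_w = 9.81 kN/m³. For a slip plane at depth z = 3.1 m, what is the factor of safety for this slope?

With seepage parallel to the slope and the water table at the surface, the effective normal stress on the slip plane uses the buoyant unit weight γ' = γ_sat − γ_w while the driving shear stress uses γ_sat:
FS = [c' + γ' z cos²β tanφ'] / [γ_sat z sinβ cosβ]
γ' = 19.6 − 9.81 = 9.79 kN/m³
Numerator = 2.8 + 9.79·3.1·cos²18.6°·tan25.0° = 2.8 + 9.79·3.1·0.8983·0.4663 = 15.512 kPa
Denominator = 19.6·3.1·sin18.6°·cos18.6° = 19.6·3.1·0.3190·0.9478 = 18.368 kPa
FS = 15.512 / 18.368 = 0.845

FS = 0.84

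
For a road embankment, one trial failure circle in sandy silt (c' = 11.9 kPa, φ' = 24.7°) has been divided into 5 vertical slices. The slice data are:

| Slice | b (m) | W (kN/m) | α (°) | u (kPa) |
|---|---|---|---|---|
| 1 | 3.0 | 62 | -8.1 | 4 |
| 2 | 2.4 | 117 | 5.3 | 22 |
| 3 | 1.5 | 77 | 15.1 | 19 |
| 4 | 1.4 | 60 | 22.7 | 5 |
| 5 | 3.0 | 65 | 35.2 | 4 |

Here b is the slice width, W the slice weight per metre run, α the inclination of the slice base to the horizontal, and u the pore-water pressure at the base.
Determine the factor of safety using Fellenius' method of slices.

FS = 3.11

Ordinary method of slices: FS = Σ[c'·Δl_i + (W_i cosα_i − u_i·Δl_i)·tanφ'] / Σ W_i sinα_i, with Δl_i = b_i / cosα_i.
Slice 1: Δl = 3.0/cos(-8.1°) = 3.030 m; N'_1 = 62·cos(-8.1°) − 4·3.030 = 49.3; c'Δl = 36.06; W sinα = -8.7
Slice 2: Δl = 2.4/cos5.3° = 2.410 m; N'_2 = 117·cos5.3° − 22·2.410 = 63.5; c'Δl = 28.68; W sinα = 10.8
Slice 3: Δl = 1.5/cos15.1° = 1.554 m; N'_3 = 77·cos15.1° − 19·1.554 = 44.8; c'Δl = 18.49; W sinα = 20.1
Slice 4: Δl = 1.4/cos22.7° = 1.518 m; N'_4 = 60·cos22.7° − 5·1.518 = 47.8; c'Δl = 18.06; W sinα = 23.2
Slice 5: Δl = 3.0/cos35.2° = 3.671 m; N'_5 = 65·cos35.2° − 4·3.671 = 38.4; c'Δl = 43.69; W sinα = 37.5
Σc'Δl = 145.0 kN/m; ΣN' = 243.7 kN/m; ΣW sinα = 82.8 kN/m
Resisting = 145.0 + 243.7·tan24.7° = 145.0 + 112.1 = 257.1 kN/m
FS = 257.1 / 82.8 = 3.107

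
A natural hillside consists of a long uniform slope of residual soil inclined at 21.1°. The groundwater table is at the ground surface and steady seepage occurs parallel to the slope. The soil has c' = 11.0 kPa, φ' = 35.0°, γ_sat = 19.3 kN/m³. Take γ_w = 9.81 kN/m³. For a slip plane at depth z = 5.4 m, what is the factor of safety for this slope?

With seepage parallel to the slope and the water table at the surface, the effective normal stress on the slip plane uses the buoyant unit weight γ' = γ_sat − γ_w while the driving shear stress uses γ_sat:
FS = [c' + γ' z cos²β tanφ'] / [γ_sat z sinβ cosβ]
γ' = 19.3 − 9.81 = 9.49 kN/m³
Numerator = 11.0 + 9.49·5.4·cos²21.1°·tan35.0° = 11.0 + 9.49·5.4·0.8704·0.7002 = 42.233 kPa
Denominator = 19.3·5.4·sin21.1°·cos21.1° = 19.3·5.4·0.3600·0.9330 = 35.003 kPa
FS = 42.233 / 35.003 = 1.207

FS = 1.21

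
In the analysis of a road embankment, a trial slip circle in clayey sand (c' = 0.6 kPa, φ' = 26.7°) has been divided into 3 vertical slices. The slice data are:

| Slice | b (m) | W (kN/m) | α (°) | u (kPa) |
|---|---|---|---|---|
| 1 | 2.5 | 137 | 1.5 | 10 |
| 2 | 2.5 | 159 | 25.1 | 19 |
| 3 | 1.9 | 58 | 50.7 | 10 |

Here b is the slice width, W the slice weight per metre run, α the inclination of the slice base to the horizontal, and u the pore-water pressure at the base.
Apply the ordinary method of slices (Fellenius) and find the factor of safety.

Ordinary method of slices: FS = Σ[c'·Δl_i + (W_i cosα_i − u_i·Δl_i)·tanφ'] / Σ W_i sinα_i, with Δl_i = b_i / cosα_i.
Slice 1: Δl = 2.5/cos1.5° = 2.501 m; N'_1 = 137·cos1.5° − 10·2.501 = 111.9; c'Δl = 1.50; W sinα = 3.6
Slice 2: Δl = 2.5/cos25.1° = 2.761 m; N'_2 = 159·cos25.1° − 19·2.761 = 91.5; c'Δl = 1.66; W sinα = 67.4
Slice 3: Δl = 1.9/cos50.7° = 3.000 m; N'_3 = 58·cos50.7° − 10·3.000 = 6.7; c'Δl = 1.80; W sinα = 44.9
Σc'Δl = 5.0 kN/m; ΣN' = 210.2 kN/m; ΣW sinα = 115.9 kN/m
Resisting = 5.0 + 210.2·tan26.7° = 5.0 + 105.7 = 110.7 kN/m
FS = 110.7 / 115.9 = 0.955

FS = 0.95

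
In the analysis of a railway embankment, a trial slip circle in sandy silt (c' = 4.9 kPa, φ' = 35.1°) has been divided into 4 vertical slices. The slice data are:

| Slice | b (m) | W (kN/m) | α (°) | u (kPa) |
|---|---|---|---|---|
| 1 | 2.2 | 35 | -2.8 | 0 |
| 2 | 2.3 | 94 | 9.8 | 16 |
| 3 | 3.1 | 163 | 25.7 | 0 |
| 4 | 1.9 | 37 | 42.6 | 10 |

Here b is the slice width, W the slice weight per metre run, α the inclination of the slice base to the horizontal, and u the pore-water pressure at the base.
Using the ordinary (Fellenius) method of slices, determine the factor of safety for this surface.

Ordinary method of slices: FS = Σ[c'·Δl_i + (W_i cosα_i − u_i·Δl_i)·tanφ'] / Σ W_i sinα_i, with Δl_i = b_i / cosα_i.
Slice 1: Δl = 2.2/cos(-2.8°) = 2.203 m; N'_1 = 35·cos(-2.8°) − 0·2.203 = 35.0; c'Δl = 10.79; W sinα = -1.7
Slice 2: Δl = 2.3/cos9.8° = 2.334 m; N'_2 = 94·cos9.8° − 16·2.334 = 55.3; c'Δl = 11.44; W sinα = 16.0
Slice 3: Δl = 3.1/cos25.7° = 3.440 m; N'_3 = 163·cos25.7° − 0·3.440 = 146.9; c'Δl = 16.86; W sinα = 70.7
Slice 4: Δl = 1.9/cos42.6° = 2.581 m; N'_4 = 37·cos42.6° − 10·2.581 = 1.4; c'Δl = 12.65; W sinα = 25.0
Σc'Δl = 51.7 kN/m; ΣN' = 238.5 kN/m; ΣW sinα = 110.0 kN/m
Resisting = 51.7 + 238.5·tan35.1° = 51.7 + 167.6 = 219.4 kN/m
FS = 219.4 / 110.0 = 1.994

FS = 1.99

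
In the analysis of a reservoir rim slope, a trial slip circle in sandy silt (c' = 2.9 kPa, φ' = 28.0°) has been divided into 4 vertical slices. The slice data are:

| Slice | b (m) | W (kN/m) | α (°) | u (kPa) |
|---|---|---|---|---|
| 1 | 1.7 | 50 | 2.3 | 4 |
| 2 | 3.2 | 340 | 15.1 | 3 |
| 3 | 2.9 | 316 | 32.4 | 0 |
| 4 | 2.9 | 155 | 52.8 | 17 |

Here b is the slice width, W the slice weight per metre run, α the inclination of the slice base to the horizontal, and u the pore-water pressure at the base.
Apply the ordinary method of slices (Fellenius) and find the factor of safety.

FS = 0.99

Ordinary method of slices: FS = Σ[c'·Δl_i + (W_i cosα_i − u_i·Δl_i)·tanφ'] / Σ W_i sinα_i, with Δl_i = b_i / cosα_i.
Slice 1: Δl = 1.7/cos2.3° = 1.701 m; N'_1 = 50·cos2.3° − 4·1.701 = 43.2; c'Δl = 4.93; W sinα = 2.0
Slice 2: Δl = 3.2/cos15.1° = 3.314 m; N'_2 = 340·cos15.1° − 3·3.314 = 318.3; c'Δl = 9.61; W sinα = 88.6
Slice 3: Δl = 2.9/cos32.4° = 3.435 m; N'_3 = 316·cos32.4° − 0·3.435 = 266.8; c'Δl = 9.96; W sinα = 169.3
Slice 4: Δl = 2.9/cos52.8° = 4.797 m; N'_4 = 155·cos52.8° − 17·4.797 = 12.2; c'Δl = 13.91; W sinα = 123.5
Σc'Δl = 38.4 kN/m; ΣN' = 640.5 kN/m; ΣW sinα = 383.4 kN/m
Resisting = 38.4 + 640.5·tan28.0° = 38.4 + 340.5 = 379.0 kN/m
FS = 379.0 / 383.4 = 0.988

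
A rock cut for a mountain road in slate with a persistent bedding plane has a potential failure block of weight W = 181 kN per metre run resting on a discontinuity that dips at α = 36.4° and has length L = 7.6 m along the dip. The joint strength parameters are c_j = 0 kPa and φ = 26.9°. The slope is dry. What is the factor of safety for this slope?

FS = 0.69

Resolving the block weight along and normal to the plane and applying the Mohr–Coulomb strength on the joint:
N' = W cosα = 181·cos36.4° = 145.7 kN/m
Driving force T = W sinα = 181·sin36.4° = 107.4 kN/m
Resisting force R = c_j·L + N'·tanφ = 0·7.6 + 145.7·tan26.9° = 0.0 + 73.9 = 73.9 kN/m
FS = R / T = 73.9 / 107.4 = 0.688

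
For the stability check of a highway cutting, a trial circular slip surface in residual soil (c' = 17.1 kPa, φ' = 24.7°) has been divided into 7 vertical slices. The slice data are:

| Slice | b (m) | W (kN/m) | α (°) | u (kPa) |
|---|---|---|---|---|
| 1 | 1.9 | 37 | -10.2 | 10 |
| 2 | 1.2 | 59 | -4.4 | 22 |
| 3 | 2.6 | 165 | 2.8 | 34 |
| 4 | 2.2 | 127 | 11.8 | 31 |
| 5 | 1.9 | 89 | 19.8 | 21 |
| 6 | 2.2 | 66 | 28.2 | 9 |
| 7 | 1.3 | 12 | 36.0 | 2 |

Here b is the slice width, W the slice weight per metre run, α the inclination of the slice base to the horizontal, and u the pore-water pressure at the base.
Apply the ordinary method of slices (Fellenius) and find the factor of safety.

FS = 3.97

Ordinary method of slices: FS = Σ[c'·Δl_i + (W_i cosα_i − u_i·Δl_i)·tanφ'] / Σ W_i sinα_i, with Δl_i = b_i / cosα_i.
Slice 1: Δl = 1.9/cos(-10.2°) = 1.931 m; N'_1 = 37·cos(-10.2°) − 10·1.931 = 17.1; c'Δl = 33.01; W sinα = -6.6
Slice 2: Δl = 1.2/cos(-4.4°) = 1.204 m; N'_2 = 59·cos(-4.4°) − 22·1.204 = 32.3; c'Δl = 20.58; W sinα = -4.5
Slice 3: Δl = 2.6/cos2.8° = 2.603 m; N'_3 = 165·cos2.8° − 34·2.603 = 76.3; c'Δl = 44.51; W sinα = 8.1
Slice 4: Δl = 2.2/cos11.8° = 2.247 m; N'_4 = 127·cos11.8° − 31·2.247 = 54.6; c'Δl = 38.43; W sinα = 26.0
Slice 5: Δl = 1.9/cos19.8° = 2.019 m; N'_5 = 89·cos19.8° − 21·2.019 = 41.3; c'Δl = 34.53; W sinα = 30.1
Slice 6: Δl = 2.2/cos28.2° = 2.496 m; N'_6 = 66·cos28.2° − 9·2.496 = 35.7; c'Δl = 42.69; W sinα = 31.2
Slice 7: Δl = 1.3/cos36.0° = 1.607 m; N'_7 = 12·cos36.0° − 2·1.607 = 6.5; c'Δl = 27.48; W sinα = 7.1
Σc'Δl = 241.2 kN/m; ΣN' = 263.9 kN/m; ΣW sinα = 91.3 kN/m
Resisting = 241.2 + 263.9·tan24.7° = 241.2 + 121.4 = 362.6 kN/m
FS = 362.6 / 91.3 = 3.970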